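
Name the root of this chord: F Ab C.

F

Reordering F, Ab, C into stacked thirds gives F–Ab–C; the bottom of that stack, F, is the root.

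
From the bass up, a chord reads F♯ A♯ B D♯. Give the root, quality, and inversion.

The pitch classes F#, A#, B, D# arrange in thirds as B–D#–F#–A#: a B major seventh chord.
The lowest note is F#, the fifth of the chord, so this is second inversion (figured bass 4/3).

B major seventh, second inversion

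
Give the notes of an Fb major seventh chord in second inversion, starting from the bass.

Cb, Eb, Fb, Ab

Spelling Fb major seventh: Fb–Ab–Cb–Eb. In second inversion the fifth is bass, giving Cb, Eb, Fb, Ab from the bottom.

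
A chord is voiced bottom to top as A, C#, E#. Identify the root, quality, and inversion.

A augmented, root position

The distinct note names are A, C#, E#. Stacked in thirds they read A–C#–E#, which is an augmented triad on A.
With the root (A) in the bass, the chord is in root position (figured bass 5/3).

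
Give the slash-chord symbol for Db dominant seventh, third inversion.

Third inversion of Db dominant seventh has the seventh (Cb) in the bass. As a slash chord: Db7/Cb.

Db7/Cb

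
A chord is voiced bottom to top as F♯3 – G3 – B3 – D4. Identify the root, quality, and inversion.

G major seventh, third inversion

Reducing to letter names: F#, G, B, D. These stack in thirds as G–B–D–F# — a G major seventh chord.
F# is the seventh of G major seventh; seventh in the bass means third inversion (figured bass 4/2).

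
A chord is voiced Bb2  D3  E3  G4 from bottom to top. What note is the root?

The distinct letter names are Bb, D, E, G. Arranged as a stack of thirds they read E–G–Bb–D, so E is the root (an E half-diminished seventh chord).

E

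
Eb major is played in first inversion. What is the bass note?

G

In first inversion the third is lowest. For Eb major (Eb–G–Bb) that is G.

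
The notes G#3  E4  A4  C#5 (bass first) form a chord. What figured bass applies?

4/2

The notes G#, E, A, C# stack in thirds as A–C#–E–G# — an A major seventh chord. The bass G# is the seventh, so this is third inversion: figured 4/2.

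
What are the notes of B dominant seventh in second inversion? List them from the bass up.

F#, A, B, D#

B dominant seventh is B–D#–F#–A. Second inversion puts the fifth (F#) in the bass, with the remaining tones above: F#, A, B, D#.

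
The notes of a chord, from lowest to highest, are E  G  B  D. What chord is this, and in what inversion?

The distinct note names are E, G, B, D. Stacked in thirds they read E–G–B–D, which is a minor seventh chord on E.
The lowest note is E, the root of the chord, so this is root position (figured bass 7).

E minor seventh, root position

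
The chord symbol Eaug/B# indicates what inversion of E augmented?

Eaug/B# means E augmented with B# in the bass. B# is the fifth of E augmented (E–G#–B#), so this is second inversion.

second inversion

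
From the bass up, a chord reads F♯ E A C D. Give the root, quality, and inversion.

The distinct note names are F#, E, A, C, D. Stacked in thirds they read D–F#–A–C–E, which is a dominant ninth chord on D.
F# is the third of D dominant ninth; third in the bass means first inversion.

D dominant ninth, first inversion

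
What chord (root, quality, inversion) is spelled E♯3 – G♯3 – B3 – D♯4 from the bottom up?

The distinct note names are E#, G#, B, D#. Stacked in thirds they read E#–G#–B–D#, which is a half-diminished seventh chord on E#.
E# is the root of E# half-diminished seventh; root in the bass means root position (figured bass 7).

E# half-diminished seventh, root position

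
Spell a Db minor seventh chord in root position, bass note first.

Db, Fb, Ab, Cb

Db minor seventh is Db–Fb–Ab–Cb. Root position puts the root (Db) in the bass, with the remaining tones above: Db, Fb, Ab, Cb.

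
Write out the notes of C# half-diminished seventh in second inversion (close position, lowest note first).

C# half-diminished seventh is C#–E–G–B. Second inversion puts the fifth (G) in the bass, with the remaining tones above: G, B, C#, E.

G, B, C#, E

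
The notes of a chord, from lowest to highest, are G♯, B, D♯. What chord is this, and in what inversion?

The distinct note names are G#, B, D#. Stacked in thirds they read G#–B–D#, which is a minor triad on G#.
With the root (G#) in the bass, the chord is in root position (figured bass 5/3).

G# minor, root position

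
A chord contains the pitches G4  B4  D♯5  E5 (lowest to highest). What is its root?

E

Reordering G, B, D#, E into stacked thirds gives E–G–B–D#; the bottom of that stack, E, is the root.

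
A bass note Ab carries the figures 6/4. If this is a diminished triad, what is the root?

D

The figures 6/4 mean the fifth of the chord is in the bass. If Ab is the fifth of a diminished triad, the root is D (chord tones D–F–Ab).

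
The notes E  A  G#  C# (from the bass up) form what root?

A

E, A, G#, C# are the tones of an A major seventh chord (A–C#–E–G#), making A the root.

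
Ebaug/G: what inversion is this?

Ebaug/G means Eb augmented with G in the bass. G is the third of Eb augmented (Eb–G–B), so this is first inversion.

first inversion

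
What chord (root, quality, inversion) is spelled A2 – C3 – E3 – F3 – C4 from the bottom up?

The distinct note names are A, C, E, F. Stacked in thirds they read F–A–C–E, which is a major seventh chord on F.
With the third (A) in the bass, the chord is in first inversion (figured bass 6/5).

F major seventh, first inversion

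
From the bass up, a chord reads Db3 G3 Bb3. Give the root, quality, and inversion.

G diminished, second inversion

Reducing to letter names: Db, G, Bb. These stack in thirds as G–Bb–Db — a G diminished triad.
With the fifth (Db) in the bass, the chord is in second inversion (figured bass 6/4).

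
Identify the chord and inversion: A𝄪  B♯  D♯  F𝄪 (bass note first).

The distinct note names are A##, B#, D#, F##. Stacked in thirds they read B#–D#–F##–A##, which is a minor-major seventh chord on B#.
With the seventh (A##) in the bass, the chord is in third inversion (figured bass 4/2).

B# minor-major seventh, third inversion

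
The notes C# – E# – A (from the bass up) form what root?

C#, E#, A are the tones of an A augmented triad (A–C#–E#), making A the root.

A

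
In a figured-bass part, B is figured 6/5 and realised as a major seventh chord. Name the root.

The figures 6/5 mean the third of the chord is in the bass. If B is the third of a major seventh chord, the root is G (chord tones G–B–D–F#).

G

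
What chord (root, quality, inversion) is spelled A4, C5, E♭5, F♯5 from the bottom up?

F# diminished seventh, first inversion

The pitch classes A, C, Eb, F# arrange in thirds as F#–A–C–Eb: an F# diminished seventh chord.
With the third (A) in the bass, the chord is in first inversion (figured bass 6/5).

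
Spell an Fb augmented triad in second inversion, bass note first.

Spelling Fb augmented: Fb–Ab–C. In second inversion the fifth is bass, giving C, Fb, Ab from the bottom.

C, Fb, Ab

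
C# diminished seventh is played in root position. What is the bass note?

The root of C# diminished seventh (C#–E–G–Bb) is C#; that is the bass in root position.

C#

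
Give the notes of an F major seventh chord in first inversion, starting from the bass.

F major seventh is F–A–C–E. First inversion puts the third (A) in the bass, with the remaining tones above: A, C, E, F.

A, C, E, F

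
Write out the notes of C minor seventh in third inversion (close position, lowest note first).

Bb, C, Eb, G

Spelling C minor seventh: C–Eb–G–Bb. In third inversion the seventh is bass, giving Bb, C, Eb, G from the bottom.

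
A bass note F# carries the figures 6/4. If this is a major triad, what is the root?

The figures 6/4 mean the fifth of the chord is in the bass. If F# is the fifth of a major triad, the root is B (chord tones B–D#–F#).

B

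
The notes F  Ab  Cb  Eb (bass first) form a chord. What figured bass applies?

The notes F, Ab, Cb, Eb stack in thirds as F–Ab–Cb–Eb — an F half-diminished seventh chord. The bass F is the root, so this is root position: figured 7.

7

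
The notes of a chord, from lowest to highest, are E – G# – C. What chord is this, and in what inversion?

The distinct note names are E, G#, C. Stacked in thirds they read C–E–G#, which is an augmented triad on C.
The lowest note is E, the third of the chord, so this is first inversion (figured bass 6).

C augmented, first inversion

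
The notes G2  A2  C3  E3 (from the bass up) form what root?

A

The distinct letter names are G, A, C, E. Arranged as a stack of thirds they read A–C–E–G, so A is the root (an A minor seventh chord).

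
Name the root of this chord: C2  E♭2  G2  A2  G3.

Reordering C, Eb, G, A into stacked thirds gives A–C–Eb–G; the bottom of that stack, A, is the root.

A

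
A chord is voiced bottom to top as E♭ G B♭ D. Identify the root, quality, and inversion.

The distinct note names are Eb, G, Bb, D. Stacked in thirds they read Eb–G–Bb–D, which is a major seventh chord on Eb.
The lowest note is Eb, the root of the chord, so this is root position (figured bass 7).

Eb major seventh, root position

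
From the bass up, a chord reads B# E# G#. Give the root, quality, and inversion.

E# minor, second inversion

The distinct note names are B#, E#, G#. Stacked in thirds they read E#–G#–B#, which is a minor triad on E#.
With the fifth (B#) in the bass, the chord is in second inversion (figured bass 6/4).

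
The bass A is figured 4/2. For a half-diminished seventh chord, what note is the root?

B

The figures 4/2 mean the seventh of the chord is in the bass. If A is the seventh of a half-diminished seventh chord, the root is B (chord tones B–D–F–A).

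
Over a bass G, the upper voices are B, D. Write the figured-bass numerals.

5/3

The notes G, B, D stack in thirds as G–B–D — a G major triad. The bass G is the root, so this is root position: figured 5/3.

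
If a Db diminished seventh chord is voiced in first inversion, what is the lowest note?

Db diminished seventh is Db–Fb–Abb–Cbb. First inversion places the third in the bass: Fb.

Fb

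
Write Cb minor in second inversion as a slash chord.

Cbm/Gb

Second inversion of Cb minor has the fifth (Gb) in the bass. As a slash chord: Cbm/Gb.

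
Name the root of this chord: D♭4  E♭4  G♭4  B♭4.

Eb

The distinct letter names are Db, Eb, Gb, Bb. Arranged as a stack of thirds they read Eb–Gb–Bb–Db, so Eb is the root (an Eb minor seventh chord).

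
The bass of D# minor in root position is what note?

D#

D# minor is D#–F#–A#. Root position places the root in the bass: D#.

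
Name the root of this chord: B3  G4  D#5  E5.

The distinct letter names are B, G, D#, E. Arranged as a stack of thirds they read E–G–B–D#, so E is the root (an E minor-major seventh chord).

E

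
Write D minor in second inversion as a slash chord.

Second inversion of D minor has the fifth (A) in the bass. As a slash chord: Dm/A.

Dm/A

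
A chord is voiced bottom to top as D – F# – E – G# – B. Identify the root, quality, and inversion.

E dominant ninth, third inversion

Reducing to letter names: D, F#, E, G#, B. These stack in thirds as E–G#–B–D–F# — an E dominant ninth chord.
With the seventh (D) in the bass, the chord is in third inversion.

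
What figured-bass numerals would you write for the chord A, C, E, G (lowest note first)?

7

The notes A, C, E, G stack in thirds as A–C–E–G — an A minor seventh chord. The bass A is the root, so this is root position: figured 7.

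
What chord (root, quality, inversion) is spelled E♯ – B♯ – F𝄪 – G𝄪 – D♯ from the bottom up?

E# dominant ninth, root position

The pitch classes E#, B#, F##, G##, D# arrange in thirds as E#–G##–B#–D#–F##: an E# dominant ninth chord.
The lowest note is E#, the root of the chord, so this is root position.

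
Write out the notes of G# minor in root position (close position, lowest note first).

G#, B, D#

The chord tones are G#–B–D#. With the root (G#) lowest for root position: G#, B, D#.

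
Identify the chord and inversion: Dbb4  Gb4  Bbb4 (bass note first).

The pitch classes Dbb, Gb, Bbb arrange in thirds as Gb–Bbb–Dbb: a Gb diminished triad.
With the fifth (Dbb) in the bass, the chord is in second inversion (figured bass 6/4).

Gb diminished, second inversion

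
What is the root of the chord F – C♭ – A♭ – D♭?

Reordering F, Cb, Ab, Db into stacked thirds gives Db–F–Ab–Cb; the bottom of that stack, Db, is the root.

Db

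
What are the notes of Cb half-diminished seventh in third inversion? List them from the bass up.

Bbb, Cb, Ebb, Gbb

Spelling Cb half-diminished seventh: Cb–Ebb–Gbb–Bbb. In third inversion the seventh is bass, giving Bbb, Cb, Ebb, Gbb from the bottom.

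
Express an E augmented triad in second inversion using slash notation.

Eaug/B#

Second inversion of E augmented has the fifth (B#) in the bass. As a slash chord: Eaug/B#.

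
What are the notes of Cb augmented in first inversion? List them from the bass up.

Eb, G, Cb

Spelling Cb augmented: Cb–Eb–G. In first inversion the third is bass, giving Eb, G, Cb from the bottom.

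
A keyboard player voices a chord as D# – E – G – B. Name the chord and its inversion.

E minor-major seventh, third inversion

Reducing to letter names: D#, E, G, B. These stack in thirds as E–G–B–D# — an E minor-major seventh chord.
D# is the seventh of E minor-major seventh; seventh in the bass means third inversion (figured bass 4/2).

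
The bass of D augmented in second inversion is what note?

The fifth of D augmented (D–F#–A#) is A#; that is the bass in second inversion.

A#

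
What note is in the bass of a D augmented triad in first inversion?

In first inversion the third is lowest. For D augmented (D–F#–A#) that is F#.

F#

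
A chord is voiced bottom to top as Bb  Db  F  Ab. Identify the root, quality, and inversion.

Bb minor seventh, root position

Reducing to letter names: Bb, Db, F, Ab. These stack in thirds as Bb–Db–F–Ab — a Bb minor seventh chord.
Bb is the root of Bb minor seventh; root in the bass means root position (figured bass 7).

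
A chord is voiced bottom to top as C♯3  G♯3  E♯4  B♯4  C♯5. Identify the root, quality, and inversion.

C# major seventh, root position

The pitch classes C#, G#, E#, B# arrange in thirds as C#–E#–G#–B#: a C# major seventh chord.
The lowest note is C#, the root of the chord, so this is root position (figured bass 7).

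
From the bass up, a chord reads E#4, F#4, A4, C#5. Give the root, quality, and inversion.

F# minor-major seventh, third inversion

The distinct note names are E#, F#, A, C#. Stacked in thirds they read F#–A–C#–E#, which is a minor-major seventh chord on F#.
With the seventh (E#) in the bass, the chord is in third inversion (figured bass 4/2).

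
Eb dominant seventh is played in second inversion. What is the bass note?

The fifth of Eb dominant seventh (Eb–G–Bb–Db) is Bb; that is the bass in second inversion.

Bb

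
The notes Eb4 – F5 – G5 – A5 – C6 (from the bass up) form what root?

The distinct letter names are Eb, F, G, A, C. Arranged as a stack of thirds they read F–A–C–Eb–G, so F is the root (an F dominant ninth chord).

F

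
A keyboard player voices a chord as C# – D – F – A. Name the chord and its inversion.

D minor-major seventh, third inversion

The distinct note names are C#, D, F, A. Stacked in thirds they read D–F–A–C#, which is a minor-major seventh chord on D.
The lowest note is C#, the seventh of the chord, so this is third inversion (figured bass 4/2).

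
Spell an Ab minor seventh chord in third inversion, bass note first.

Spelling Ab minor seventh: Ab–Cb–Eb–Gb. In third inversion the seventh is bass, giving Gb, Ab, Cb, Eb from the bottom.

Gb, Ab, Cb, Eb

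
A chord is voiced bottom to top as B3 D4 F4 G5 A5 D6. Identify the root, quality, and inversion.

G dominant ninth, first inversion

The pitch classes B, D, F, G, A arrange in thirds as G–B–D–F–A: a G dominant ninth chord.
The lowest note is B, the third of the chord, so this is first inversion.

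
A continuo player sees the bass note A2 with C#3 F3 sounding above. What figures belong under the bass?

The notes A, C#, F stack in thirds as F–A–C# — an F augmented triad. The bass A is the third, so this is first inversion: figured 6.

6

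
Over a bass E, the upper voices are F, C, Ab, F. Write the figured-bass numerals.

4/2

The notes E, F, C, Ab stack in thirds as F–Ab–C–E — an F minor-major seventh chord. The bass E is the seventh, so this is third inversion: figured 4/2.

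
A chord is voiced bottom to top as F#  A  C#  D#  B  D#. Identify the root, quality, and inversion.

B dominant ninth, second inversion

The distinct note names are F#, A, C#, D#, B. Stacked in thirds they read B–D#–F#–A–C#, which is a dominant ninth chord on B.
The lowest note is F#, the fifth of the chord, so this is second inversion.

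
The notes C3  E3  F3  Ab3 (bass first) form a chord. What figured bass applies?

4/3

The notes C, E, F, Ab stack in thirds as F–Ab–C–E — an F minor-major seventh chord. The bass C is the fifth, so this is second inversion: figured 4/3.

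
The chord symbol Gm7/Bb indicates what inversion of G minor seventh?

first inversion

Gm7/Bb means G minor seventh with Bb in the bass. Bb is the third of G minor seventh (G–Bb–D–F), so this is first inversion.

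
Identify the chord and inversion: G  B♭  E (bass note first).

E diminished, first inversion

Reducing to letter names: G, Bb, E. These stack in thirds as E–G–Bb — an E diminished triad.
With the third (G) in the bass, the chord is in first inversion (figured bass 6).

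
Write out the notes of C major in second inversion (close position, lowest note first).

The chord tones are C–E–G. With the fifth (G) lowest for second inversion: G, C, E.

G, C, E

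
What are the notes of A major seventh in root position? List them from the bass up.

Spelling A major seventh: A–C#–E–G#. In root position the root is bass, giving A, C#, E, G# from the bottom.

A, C#, E, G#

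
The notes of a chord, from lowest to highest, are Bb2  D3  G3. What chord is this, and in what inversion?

The pitch classes Bb, D, G arrange in thirds as G–Bb–D: a G minor triad.
Bb is the third of G minor; third in the bass means first inversion (figured bass 6).

G minor, first inversion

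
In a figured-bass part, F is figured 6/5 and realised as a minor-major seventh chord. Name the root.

D

The figures 6/5 mean the third of the chord is in the bass. If F is the third of a minor-major seventh chord, the root is D (chord tones D–F–A–C#).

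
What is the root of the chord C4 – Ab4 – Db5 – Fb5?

C, Ab, Db, Fb are the tones of a Db minor-major seventh chord (Db–Fb–Ab–C), making Db the root.

Db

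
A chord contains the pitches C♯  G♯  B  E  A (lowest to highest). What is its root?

A

C#, G#, B, E, A are the tones of an A major ninth chord (A–C#–E–G#–B), making A the root.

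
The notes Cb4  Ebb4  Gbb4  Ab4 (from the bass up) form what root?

Ab

The distinct letter names are Cb, Ebb, Gbb, Ab. Arranged as a stack of thirds they read Ab–Cb–Ebb–Gbb, so Ab is the root (an Ab diminished seventh chord).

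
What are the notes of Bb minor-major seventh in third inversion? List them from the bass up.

A, Bb, Db, F

Spelling Bb minor-major seventh: Bb–Db–F–A. In third inversion the seventh is bass, giving A, Bb, Db, F from the bottom.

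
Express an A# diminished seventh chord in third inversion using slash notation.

Third inversion of A# diminished seventh has the seventh (G) in the bass. As a slash chord: A#dim7/G.

A#dim7/G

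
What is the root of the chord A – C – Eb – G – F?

F

The distinct letter names are A, C, Eb, G, F. Arranged as a stack of thirds they read F–A–C–Eb–G, so F is the root (an F dominant ninth chord).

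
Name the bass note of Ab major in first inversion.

Ab major is Ab–C–Eb. First inversion places the third in the bass: C.

C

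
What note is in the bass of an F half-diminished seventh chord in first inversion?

Ab

In first inversion the third is lowest. For F half-diminished seventh (F–Ab–Cb–Eb) that is Ab.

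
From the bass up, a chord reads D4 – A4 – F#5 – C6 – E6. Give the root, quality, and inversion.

The pitch classes D, A, F#, C, E arrange in thirds as D–F#–A–C–E: a D dominant ninth chord.
D is the root of D dominant ninth; root in the bass means root position.

D dominant ninth, root position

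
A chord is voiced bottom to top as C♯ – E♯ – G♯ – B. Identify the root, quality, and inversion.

The distinct note names are C#, E#, G#, B. Stacked in thirds they read C#–E#–G#–B, which is a dominant seventh chord on C#.
C# is the root of C# dominant seventh; root in the bass means root position (figured bass 7).

C# dominant seventh, root position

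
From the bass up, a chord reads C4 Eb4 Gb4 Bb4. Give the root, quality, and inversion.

Reducing to letter names: C, Eb, Gb, Bb. These stack in thirds as C–Eb–Gb–Bb — a C half-diminished seventh chord.
C is the root of C half-diminished seventh; root in the bass means root position (figured bass 7).

C half-diminished seventh, root position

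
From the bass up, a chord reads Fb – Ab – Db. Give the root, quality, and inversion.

Db minor, first inversion

The pitch classes Fb, Ab, Db arrange in thirds as Db–Fb–Ab: a Db minor triad.
With the third (Fb) in the bass, the chord is in first inversion (figured bass 6).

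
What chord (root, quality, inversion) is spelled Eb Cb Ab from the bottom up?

Ab minor, second inversion

Reducing to letter names: Eb, Cb, Ab. These stack in thirds as Ab–Cb–Eb — an Ab minor triad.
The lowest note is Eb, the fifth of the chord, so this is second inversion (figured bass 6/4).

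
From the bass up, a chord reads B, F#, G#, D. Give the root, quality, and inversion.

G# half-diminished seventh, first inversion

The distinct note names are B, F#, G#, D. Stacked in thirds they read G#–B–D–F#, which is a half-diminished seventh chord on G#.
B is the third of G# half-diminished seventh; third in the bass means first inversion (figured bass 6/5).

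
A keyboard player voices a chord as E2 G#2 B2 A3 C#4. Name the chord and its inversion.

A major ninth, second inversion

The distinct note names are E, G#, B, A, C#. Stacked in thirds they read A–C#–E–G#–B, which is a major ninth chord on A.
The lowest note is E, the fifth of the chord, so this is second inversion.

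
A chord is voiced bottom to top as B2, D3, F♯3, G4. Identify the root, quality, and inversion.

G major seventh, first inversion

The pitch classes B, D, F#, G arrange in thirds as G–B–D–F#: a G major seventh chord.
With the third (B) in the bass, the chord is in first inversion (figured bass 6/5).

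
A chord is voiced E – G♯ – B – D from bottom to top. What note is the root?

Reordering E, G#, B, D into stacked thirds gives E–G#–B–D; the bottom of that stack, E, is the root.

E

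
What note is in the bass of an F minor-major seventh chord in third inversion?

F minor-major seventh is F–Ab–C–E. Third inversion places the seventh in the bass: E.

E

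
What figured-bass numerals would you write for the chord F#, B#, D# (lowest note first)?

6/4

The notes F#, B#, D# stack in thirds as B#–D#–F# — a B# diminished triad. The bass F# is the fifth, so this is second inversion: figured 6/4.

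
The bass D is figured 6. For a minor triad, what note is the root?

The figures 6 mean the third of the chord is in the bass. If D is the third of a minor triad, the root is B (chord tones B–D–F#).

B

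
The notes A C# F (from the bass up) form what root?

F

The distinct letter names are A, C#, F. Arranged as a stack of thirds they read F–A–C#, so F is the root (an F augmented triad).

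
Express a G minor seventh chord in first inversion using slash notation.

Gm7/Bb

First inversion of G minor seventh has the third (Bb) in the bass. As a slash chord: Gm7/Bb.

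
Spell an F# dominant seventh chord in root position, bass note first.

F#, A#, C#, E

Spelling F# dominant seventh: F#–A#–C#–E. In root position the root is bass, giving F#, A#, C#, E from the bottom.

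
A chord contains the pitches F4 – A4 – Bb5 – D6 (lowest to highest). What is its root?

Bb

Reordering F, A, Bb, D into stacked thirds gives Bb–D–F–A; the bottom of that stack, Bb, is the root.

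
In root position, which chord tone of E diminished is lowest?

E

In root position the root is lowest. For E diminished (E–G–Bb) that is E.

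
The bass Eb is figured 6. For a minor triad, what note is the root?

The figures 6 mean the third of the chord is in the bass. If Eb is the third of a minor triad, the root is C (chord tones C–Eb–G).

C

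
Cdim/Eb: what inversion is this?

Cdim/Eb means C diminished with Eb in the bass. Eb is the third of C diminished (C–Eb–Gb), so this is first inversion.

first inversion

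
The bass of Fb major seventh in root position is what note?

Fb

Fb major seventh is Fb–Ab–Cb–Eb. Root position places the root in the bass: Fb.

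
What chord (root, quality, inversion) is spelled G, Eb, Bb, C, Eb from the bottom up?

C minor seventh, second inversion

The pitch classes G, Eb, Bb, C arrange in thirds as C–Eb–G–Bb: a C minor seventh chord.
With the fifth (G) in the bass, the chord is in second inversion (figured bass 4/3).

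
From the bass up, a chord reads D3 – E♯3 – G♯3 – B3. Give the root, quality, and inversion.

The distinct note names are D, E#, G#, B. Stacked in thirds they read E#–G#–B–D, which is a diminished seventh chord on E#.
With the seventh (D) in the bass, the chord is in third inversion (figured bass 4/2).

E# diminished seventh, third inversion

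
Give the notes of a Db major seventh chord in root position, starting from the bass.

Db, F, Ab, C

Spelling Db major seventh: Db–F–Ab–C. In root position the root is bass, giving Db, F, Ab, C from the bottom.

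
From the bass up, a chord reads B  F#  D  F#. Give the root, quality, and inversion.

B minor, root position

The distinct note names are B, F#, D. Stacked in thirds they read B–D–F#, which is a minor triad on B.
With the root (B) in the bass, the chord is in root position (figured bass 5/3).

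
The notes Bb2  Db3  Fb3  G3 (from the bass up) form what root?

Reordering Bb, Db, Fb, G into stacked thirds gives G–Bb–Db–Fb; the bottom of that stack, G, is the root.

G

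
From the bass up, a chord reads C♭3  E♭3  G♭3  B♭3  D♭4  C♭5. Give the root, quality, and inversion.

Cb major ninth, root position

The pitch classes Cb, Eb, Gb, Bb, Db arrange in thirds as Cb–Eb–Gb–Bb–Db: a Cb major ninth chord.
Cb is the root of Cb major ninth; root in the bass means root position.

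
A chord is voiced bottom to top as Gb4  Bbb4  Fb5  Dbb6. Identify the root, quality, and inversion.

Gb half-diminished seventh, root position

The distinct note names are Gb, Bbb, Fb, Dbb. Stacked in thirds they read Gb–Bbb–Dbb–Fb, which is a half-diminished seventh chord on Gb.
Gb is the root of Gb half-diminished seventh; root in the bass means root position (figured bass 7).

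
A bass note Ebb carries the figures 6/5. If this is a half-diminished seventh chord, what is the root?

The figures 6/5 mean the third of the chord is in the bass. If Ebb is the third of a half-diminished seventh chord, the root is Cb (chord tones Cb–Ebb–Gbb–Bbb).

Cb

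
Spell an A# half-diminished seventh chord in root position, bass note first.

The chord tones are A#–C#–E–G#. With the root (A#) lowest for root position: A#, C#, E, G#.

A#, C#, E, G#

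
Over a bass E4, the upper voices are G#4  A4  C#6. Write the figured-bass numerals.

The notes E, G#, A, C# stack in thirds as A–C#–E–G# — an A major seventh chord. The bass E is the fifth, so this is second inversion: figured 4/3.

4/3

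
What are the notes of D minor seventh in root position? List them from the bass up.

The chord tones are D–F–A–C. With the root (D) lowest for root position: D, F, A, C.

D, F, A, C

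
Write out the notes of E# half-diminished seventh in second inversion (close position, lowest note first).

B, D#, E#, G#

E# half-diminished seventh is E#–G#–B–D#. Second inversion puts the fifth (B) in the bass, with the remaining tones above: B, D#, E#, G#.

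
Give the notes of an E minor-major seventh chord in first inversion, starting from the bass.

The chord tones are E–G–B–D#. With the third (G) lowest for first inversion: G, B, D#, E.

G, B, D#, E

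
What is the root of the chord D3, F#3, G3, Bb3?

Reordering D, F#, G, Bb into stacked thirds gives G–Bb–D–F#; the bottom of that stack, G, is the root.

G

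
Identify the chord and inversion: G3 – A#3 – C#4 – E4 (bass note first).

Reducing to letter names: G, A#, C#, E. These stack in thirds as A#–C#–E–G — an A# diminished seventh chord.
The lowest note is G, the seventh of the chord, so this is third inversion (figured bass 4/2).

A# diminished seventh, third inversion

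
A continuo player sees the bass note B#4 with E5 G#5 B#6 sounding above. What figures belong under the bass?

The notes B#, E, G# stack in thirds as E–G#–B# — an E augmented triad. The bass B# is the fifth, so this is second inversion: figured 6/4.

6/4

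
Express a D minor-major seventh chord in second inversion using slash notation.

Dm(maj7)/A

Second inversion of D minor-major seventh has the fifth (A) in the bass. As a slash chord: Dm(maj7)/A.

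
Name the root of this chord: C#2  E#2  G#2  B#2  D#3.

Reordering C#, E#, G#, B#, D# into stacked thirds gives C#–E#–G#–B#–D#; the bottom of that stack, C#, is the root.

C#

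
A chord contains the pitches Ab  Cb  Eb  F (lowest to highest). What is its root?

The distinct letter names are Ab, Cb, Eb, F. Arranged as a stack of thirds they read F–Ab–Cb–Eb, so F is the root (an F half-diminished seventh chord).

F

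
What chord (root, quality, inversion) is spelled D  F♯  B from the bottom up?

Reducing to letter names: D, F#, B. These stack in thirds as B–D–F# — a B minor triad.
D is the third of B minor; third in the bass means first inversion (figured bass 6).

B minor, first inversion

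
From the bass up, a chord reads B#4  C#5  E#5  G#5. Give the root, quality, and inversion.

C# major seventh, third inversion

The distinct note names are B#, C#, E#, G#. Stacked in thirds they read C#–E#–G#–B#, which is a major seventh chord on C#.
The lowest note is B#, the seventh of the chord, so this is third inversion (figured bass 4/2).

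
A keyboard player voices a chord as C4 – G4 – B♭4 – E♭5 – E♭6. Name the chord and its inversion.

Reducing to letter names: C, G, Bb, Eb. These stack in thirds as C–Eb–G–Bb — a C minor seventh chord.
With the root (C) in the bass, the chord is in root position (figured bass 7).

C minor seventh, root position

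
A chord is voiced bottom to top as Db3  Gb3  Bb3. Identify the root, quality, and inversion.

Gb major, second inversion

The pitch classes Db, Gb, Bb arrange in thirds as Gb–Bb–Db: a Gb major triad.
With the fifth (Db) in the bass, the chord is in second inversion (figured bass 6/4).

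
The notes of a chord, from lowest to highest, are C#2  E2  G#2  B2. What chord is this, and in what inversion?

C# minor seventh, root position

Reducing to letter names: C#, E, G#, B. These stack in thirds as C#–E–G#–B — a C# minor seventh chord.
The lowest note is C#, the root of the chord, so this is root position (figured bass 7).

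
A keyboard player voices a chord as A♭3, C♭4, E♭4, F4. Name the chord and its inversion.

Reducing to letter names: Ab, Cb, Eb, F. These stack in thirds as F–Ab–Cb–Eb — an F half-diminished seventh chord.
With the third (Ab) in the bass, the chord is in first inversion (figured bass 6/5).

F half-diminished seventh, first inversion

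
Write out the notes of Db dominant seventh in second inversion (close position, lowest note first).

The chord tones are Db–F–Ab–Cb. With the fifth (Ab) lowest for second inversion: Ab, Cb, Db, F.

Ab, Cb, Db, F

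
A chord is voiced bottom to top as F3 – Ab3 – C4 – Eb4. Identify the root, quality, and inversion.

F minor seventh, root position

The distinct note names are F, Ab, C, Eb. Stacked in thirds they read F–Ab–C–Eb, which is a minor seventh chord on F.
The lowest note is F, the root of the chord, so this is root position (figured bass 7).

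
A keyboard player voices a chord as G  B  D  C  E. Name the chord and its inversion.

C major ninth, second inversion

The pitch classes G, B, D, C, E arrange in thirds as C–E–G–B–D: a C major ninth chord.
With the fifth (G) in the bass, the chord is in second inversion.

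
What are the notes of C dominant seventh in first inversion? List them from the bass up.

The chord tones are C–E–G–Bb. With the third (E) lowest for first inversion: E, G, Bb, C.

E, G, Bb, C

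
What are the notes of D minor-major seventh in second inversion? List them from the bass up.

A, C#, D, F

The chord tones are D–F–A–C#. With the fifth (A) lowest for second inversion: A, C#, D, F.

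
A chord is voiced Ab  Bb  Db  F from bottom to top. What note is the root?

Bb

Reordering Ab, Bb, Db, F into stacked thirds gives Bb–Db–F–Ab; the bottom of that stack, Bb, is the root.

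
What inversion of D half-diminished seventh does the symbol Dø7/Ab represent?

second inversion

Dø7/Ab means D half-diminished seventh with Ab in the bass. Ab is the fifth of D half-diminished seventh (D–F–Ab–C), so this is second inversion.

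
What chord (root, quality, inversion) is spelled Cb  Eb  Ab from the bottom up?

Ab minor, first inversion

Reducing to letter names: Cb, Eb, Ab. These stack in thirds as Ab–Cb–Eb — an Ab minor triad.
Cb is the third of Ab minor; third in the bass means first inversion (figured bass 6).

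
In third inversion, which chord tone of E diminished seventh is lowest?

Db

In third inversion the seventh is lowest. For E diminished seventh (E–G–Bb–Db) that is Db.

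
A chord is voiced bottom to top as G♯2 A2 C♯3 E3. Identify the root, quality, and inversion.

A major seventh, third inversion

Reducing to letter names: G#, A, C#, E. These stack in thirds as A–C#–E–G# — an A major seventh chord.
G# is the seventh of A major seventh; seventh in the bass means third inversion (figured bass 4/2).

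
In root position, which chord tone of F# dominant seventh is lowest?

F#

In root position the root is lowest. For F# dominant seventh (F#–A#–C#–E) that is F#.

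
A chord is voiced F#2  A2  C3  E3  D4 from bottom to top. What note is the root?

The distinct letter names are F#, A, C, E, D. Arranged as a stack of thirds they read D–F#–A–C–E, so D is the root (a D dominant ninth chord).

D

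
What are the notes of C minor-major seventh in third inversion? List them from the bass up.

Spelling C minor-major seventh: C–Eb–G–B. In third inversion the seventh is bass, giving B, C, Eb, G from the bottom.

B, C, Eb, G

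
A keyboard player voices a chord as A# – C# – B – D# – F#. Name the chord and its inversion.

The pitch classes A#, C#, B, D#, F# arrange in thirds as B–D#–F#–A#–C#: a B major ninth chord.
A# is the seventh of B major ninth; seventh in the bass means third inversion.

B major ninth, third inversion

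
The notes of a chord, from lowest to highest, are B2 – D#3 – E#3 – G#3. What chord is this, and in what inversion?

The distinct note names are B, D#, E#, G#. Stacked in thirds they read E#–G#–B–D#, which is a half-diminished seventh chord on E#.
The lowest note is B, the fifth of the chord, so this is second inversion (figured bass 4/3).

E# half-diminished seventh, second inversion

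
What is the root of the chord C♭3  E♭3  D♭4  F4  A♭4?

Db

Cb, Eb, Db, F, Ab are the tones of a Db dominant ninth chord (Db–F–Ab–Cb–Eb), making Db the root.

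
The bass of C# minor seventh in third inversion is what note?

B

C# minor seventh is C#–E–G#–B. Third inversion places the seventh in the bass: B.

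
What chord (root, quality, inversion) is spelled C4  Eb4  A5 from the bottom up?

A diminished, first inversion

The pitch classes C, Eb, A arrange in thirds as A–C–Eb: an A diminished triad.
With the third (C) in the bass, the chord is in first inversion (figured bass 6).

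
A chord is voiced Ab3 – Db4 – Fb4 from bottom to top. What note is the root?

Db

The distinct letter names are Ab, Db, Fb. Arranged as a stack of thirds they read Db–Fb–Ab, so Db is the root (a Db minor triad).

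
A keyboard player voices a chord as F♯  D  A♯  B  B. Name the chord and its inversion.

The distinct note names are F#, D, A#, B. Stacked in thirds they read B–D–F#–A#, which is a minor-major seventh chord on B.
F# is the fifth of B minor-major seventh; fifth in the bass means second inversion (figured bass 4/3).

B minor-major seventh, second inversion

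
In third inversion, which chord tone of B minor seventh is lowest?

A

In third inversion the seventh is lowest. For B minor seventh (B–D–F#–A) that is A.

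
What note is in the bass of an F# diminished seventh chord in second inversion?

The fifth of F# diminished seventh (F#–A–C–Eb) is C; that is the bass in second inversion.

C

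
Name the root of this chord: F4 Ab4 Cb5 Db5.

Db

Reordering F, Ab, Cb, Db into stacked thirds gives Db–F–Ab–Cb; the bottom of that stack, Db, is the root.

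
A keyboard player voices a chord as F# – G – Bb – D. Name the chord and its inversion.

The distinct note names are F#, G, Bb, D. Stacked in thirds they read G–Bb–D–F#, which is a minor-major seventh chord on G.
F# is the seventh of G minor-major seventh; seventh in the bass means third inversion (figured bass 4/2).

G minor-major seventh, third inversion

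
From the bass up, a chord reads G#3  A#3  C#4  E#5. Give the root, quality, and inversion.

A# minor seventh, third inversion

Reducing to letter names: G#, A#, C#, E#. These stack in thirds as A#–C#–E#–G# — an A# minor seventh chord.
The lowest note is G#, the seventh of the chord, so this is third inversion (figured bass 4/2).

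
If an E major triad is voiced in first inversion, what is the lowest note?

G#

E major is E–G#–B. First inversion places the third in the bass: G#.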